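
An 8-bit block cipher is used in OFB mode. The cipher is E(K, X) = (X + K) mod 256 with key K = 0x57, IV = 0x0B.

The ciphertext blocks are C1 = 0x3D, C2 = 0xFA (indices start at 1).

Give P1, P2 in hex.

P1 = 0x5F, P2 = 0x43

OFB decryption: S_i = E(K, S_{i−1}) with S_{0} = IV; P_i = C_i ⊕ S_i.
P1: S = E(K, 0x0B) = 0x62; 0x3D ⊕ 0x62 = 0x5F.
P2: S = E(K, 0x62) = 0xB9; 0xFA ⊕ 0xB9 = 0x43.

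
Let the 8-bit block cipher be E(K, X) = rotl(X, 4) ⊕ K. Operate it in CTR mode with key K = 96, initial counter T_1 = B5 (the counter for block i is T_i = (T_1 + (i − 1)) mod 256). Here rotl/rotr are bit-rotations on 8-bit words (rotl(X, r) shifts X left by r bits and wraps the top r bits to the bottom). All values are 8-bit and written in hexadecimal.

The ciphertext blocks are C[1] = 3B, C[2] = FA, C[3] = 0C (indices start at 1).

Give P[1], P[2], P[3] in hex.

P[1] = F6, P[2] = 07, P[3] = E1

CTR decryption: S_i = E(K, T_i) where T_i is the counter for block i; P_i = C_i ⊕ S_i.
P[1]: T = B5, S = E(K, T) = CD; 3B ⊕ CD = F6.
P[2]: T = B6, S = E(K, T) = FD; FA ⊕ FD = 07.
P[3]: T = B7, S = E(K, T) = ED; 0C ⊕ ED = E1.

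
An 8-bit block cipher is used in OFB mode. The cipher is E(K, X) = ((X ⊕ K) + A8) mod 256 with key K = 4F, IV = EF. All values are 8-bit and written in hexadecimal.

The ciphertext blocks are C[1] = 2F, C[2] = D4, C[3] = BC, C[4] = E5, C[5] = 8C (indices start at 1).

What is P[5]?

OFB decryption: S_i = E(K, S_{i−1}) with S_{0} = IV; P_i = C_i ⊕ S_i.
P[1]: S = E(K, EF) = 48; 2F ⊕ 48 = 67.
P[2]: S = E(K, 48) = AF; D4 ⊕ AF = 7B.
P[3]: S = E(K, AF) = 88; BC ⊕ 88 = 34.
P[4]: S = E(K, 88) = 6F; E5 ⊕ 6F = 8A.
P[5]: S = E(K, 6F) = C8; 8C ⊕ C8 = 44.

P[5] = 44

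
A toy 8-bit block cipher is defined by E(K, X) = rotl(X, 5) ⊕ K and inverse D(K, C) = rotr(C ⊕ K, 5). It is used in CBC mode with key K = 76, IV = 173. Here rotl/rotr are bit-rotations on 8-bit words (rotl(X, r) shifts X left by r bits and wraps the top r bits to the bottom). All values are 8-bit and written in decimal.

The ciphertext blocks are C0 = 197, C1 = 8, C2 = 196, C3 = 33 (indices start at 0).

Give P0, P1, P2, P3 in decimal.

P0 = 225, P1 = 231, P2 = 76, P3 = 175

CBC decryption: P_i = D(K, C_i) ⊕ C_{i−1}, with C_{−1} = IV.
P0: D(K, 197) = 76; 76 ⊕ 173 = 225.
P1: D(K, 8) = 34; 34 ⊕ 197 = 231.
P2: D(K, 196) = 68; 68 ⊕ 8 = 76.
P3: D(K, 33) = 107; 107 ⊕ 196 = 175.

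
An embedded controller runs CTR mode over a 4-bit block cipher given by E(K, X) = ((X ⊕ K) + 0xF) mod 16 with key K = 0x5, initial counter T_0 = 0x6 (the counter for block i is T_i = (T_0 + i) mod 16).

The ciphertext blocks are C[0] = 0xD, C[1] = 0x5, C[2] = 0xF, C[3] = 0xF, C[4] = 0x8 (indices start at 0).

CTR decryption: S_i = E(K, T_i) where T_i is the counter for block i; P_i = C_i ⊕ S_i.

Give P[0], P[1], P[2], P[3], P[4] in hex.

P[0] = 0xF, P[1] = 0x4, P[2] = 0x3, P[3] = 0x4, P[4] = 0x6

P[0]: T = 0x6, S = E(K, T) = 0x2; 0xD ⊕ 0x2 = 0xF.
P[1]: T = 0x7, S = E(K, T) = 0x1; 0x5 ⊕ 0x1 = 0x4.
P[2]: T = 0x8, S = E(K, T) = 0xC; 0xF ⊕ 0xC = 0x3.
P[3]: T = 0x9, S = E(K, T) = 0xB; 0xF ⊕ 0xB = 0x4.
P[4]: T = 0xA, S = E(K, T) = 0xE; 0x8 ⊕ 0xE = 0x6.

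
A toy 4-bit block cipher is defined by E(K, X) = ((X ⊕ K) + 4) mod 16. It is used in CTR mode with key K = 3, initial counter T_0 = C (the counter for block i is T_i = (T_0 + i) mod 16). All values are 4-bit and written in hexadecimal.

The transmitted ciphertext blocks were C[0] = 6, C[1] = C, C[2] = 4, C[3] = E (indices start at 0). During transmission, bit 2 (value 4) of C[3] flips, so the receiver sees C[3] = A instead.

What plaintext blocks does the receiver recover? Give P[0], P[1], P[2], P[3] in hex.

P[0] = 5, P[1] = E, P[2] = 5, P[3] = A

CTR decryption: S_i = E(K, T_i) where T_i is the counter for block i; P_i = C_i ⊕ S_i.
Only C[3] changed, to A. In CTR, a change in C_i flips the same bit in P_i only; the keystream is unaffected. Decrypting the received ciphertext:
P[0]: T = C, S = E(K, T) = 3; 6 ⊕ 3 = 5.
P[1]: T = D, S = E(K, T) = 2; C ⊕ 2 = E.
P[2]: T = E, S = E(K, T) = 1; 4 ⊕ 1 = 5.
P[3]: T = F, S = E(K, T) = 0; A ⊕ 0 = A.
Blocks that differ from the original plaintext: P[3].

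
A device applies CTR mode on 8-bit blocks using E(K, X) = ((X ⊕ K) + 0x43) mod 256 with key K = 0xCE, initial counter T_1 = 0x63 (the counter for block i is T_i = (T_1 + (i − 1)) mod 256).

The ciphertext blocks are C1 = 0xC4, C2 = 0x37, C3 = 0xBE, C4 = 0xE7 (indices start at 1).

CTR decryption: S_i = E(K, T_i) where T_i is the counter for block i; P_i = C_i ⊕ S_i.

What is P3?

P3: T = 0x65, S = E(K, T) = 0xEE; 0xBE ⊕ 0xEE = 0x50.

P3 = 0x50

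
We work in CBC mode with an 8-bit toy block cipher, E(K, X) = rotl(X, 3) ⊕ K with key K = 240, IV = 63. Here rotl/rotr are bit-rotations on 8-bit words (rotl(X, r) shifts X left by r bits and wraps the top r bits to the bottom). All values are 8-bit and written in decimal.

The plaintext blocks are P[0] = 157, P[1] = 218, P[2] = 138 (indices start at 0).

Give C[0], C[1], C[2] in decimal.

C[0] = 229, C[1] = 9, C[2] = 236

CBC encryption: C_i = E(K, P_i ⊕ C_{i−1}), with C_{−1} = IV.
C[0]: P[0] ⊕ 63 = 162; E(K, 162) = 229.
C[1]: P[1] ⊕ 229 = 63; E(K, 63) = 9.
C[2]: P[2] ⊕ 9 = 131; E(K, 131) = 236.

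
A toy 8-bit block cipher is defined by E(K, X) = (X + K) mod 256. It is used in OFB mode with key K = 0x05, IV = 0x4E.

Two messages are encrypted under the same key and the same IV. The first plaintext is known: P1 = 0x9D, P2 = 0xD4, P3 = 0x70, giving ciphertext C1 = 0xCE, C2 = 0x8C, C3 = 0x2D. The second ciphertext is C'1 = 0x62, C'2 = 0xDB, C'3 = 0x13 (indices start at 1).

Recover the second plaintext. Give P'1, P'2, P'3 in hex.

P'1 = 0x31, P'2 = 0x83, P'3 = 0x4E

In OFB with a reused IV, both messages share the same keystream S_i, so C_i ⊕ C'_i = P_i ⊕ P'_i and thus P'_i = P_i ⊕ C_i ⊕ C'_i.
P'1: 0x9D ⊕ 0xCE ⊕ 0x62 = 0x31.
P'2: 0xD4 ⊕ 0x8C ⊕ 0xDB = 0x83.
P'3: 0x70 ⊕ 0x2D ⊕ 0x13 = 0x4E.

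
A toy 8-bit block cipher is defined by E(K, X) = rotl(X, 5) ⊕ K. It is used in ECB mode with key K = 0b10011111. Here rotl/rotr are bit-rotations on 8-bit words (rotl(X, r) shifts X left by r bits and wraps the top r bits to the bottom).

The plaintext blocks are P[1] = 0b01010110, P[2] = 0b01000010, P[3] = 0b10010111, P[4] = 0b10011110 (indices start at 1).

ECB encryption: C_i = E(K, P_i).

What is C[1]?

C[1] = 0b01010101

C[1]: E(K, 0b01010110) = 0b01010101.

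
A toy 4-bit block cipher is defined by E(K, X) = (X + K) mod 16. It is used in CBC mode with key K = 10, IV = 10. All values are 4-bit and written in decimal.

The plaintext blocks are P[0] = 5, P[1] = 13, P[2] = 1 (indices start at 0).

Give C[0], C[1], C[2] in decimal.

CBC encryption: C_i = E(K, P_i ⊕ C_{i−1}), with C_{−1} = IV.
C[0]: P[0] ⊕ 10 = 15; E(K, 15) = 9.
C[1]: P[1] ⊕ 9 = 4; E(K, 4) = 14.
C[2]: P[2] ⊕ 14 = 15; E(K, 15) = 9.

C[0] = 9, C[1] = 14, C[2] = 9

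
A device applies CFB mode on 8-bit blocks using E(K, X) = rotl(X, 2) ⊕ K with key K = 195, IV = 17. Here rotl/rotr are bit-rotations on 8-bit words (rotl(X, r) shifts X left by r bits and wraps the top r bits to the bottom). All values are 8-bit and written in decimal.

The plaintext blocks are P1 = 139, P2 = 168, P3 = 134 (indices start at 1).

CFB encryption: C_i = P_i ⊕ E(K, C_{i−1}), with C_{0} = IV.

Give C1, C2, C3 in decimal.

C1 = 12, C2 = 91, C3 = 40

C1: E(K, 17) = 135; 139 ⊕ 135 = 12.
C2: E(K, 12) = 243; 168 ⊕ 243 = 91.
C3: E(K, 91) = 174; 134 ⊕ 174 = 40.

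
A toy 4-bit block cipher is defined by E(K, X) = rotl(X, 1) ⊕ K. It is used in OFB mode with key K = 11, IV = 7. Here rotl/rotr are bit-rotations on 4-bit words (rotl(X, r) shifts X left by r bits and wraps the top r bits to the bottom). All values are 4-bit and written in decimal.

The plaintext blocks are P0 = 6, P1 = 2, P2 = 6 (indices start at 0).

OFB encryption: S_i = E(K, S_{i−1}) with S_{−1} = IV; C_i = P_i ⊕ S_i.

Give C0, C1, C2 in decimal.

C0 = 3, C1 = 3, C2 = 15

C0: S = E(K, 7) = 5; 6 ⊕ 5 = 3.
C1: S = E(K, 5) = 1; 2 ⊕ 1 = 3.
C2: S = E(K, 1) = 9; 6 ⊕ 9 = 15.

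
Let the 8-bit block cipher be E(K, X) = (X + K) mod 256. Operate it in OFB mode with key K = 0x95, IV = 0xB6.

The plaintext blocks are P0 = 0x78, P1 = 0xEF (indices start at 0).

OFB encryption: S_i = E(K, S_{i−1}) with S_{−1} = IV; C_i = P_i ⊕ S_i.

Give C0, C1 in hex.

C0: S = E(K, 0xB6) = 0x4B; 0x78 ⊕ 0x4B = 0x33.
C1: S = E(K, 0x4B) = 0xE0; 0xEF ⊕ 0xE0 = 0x0F.

C0 = 0x33, C1 = 0x0F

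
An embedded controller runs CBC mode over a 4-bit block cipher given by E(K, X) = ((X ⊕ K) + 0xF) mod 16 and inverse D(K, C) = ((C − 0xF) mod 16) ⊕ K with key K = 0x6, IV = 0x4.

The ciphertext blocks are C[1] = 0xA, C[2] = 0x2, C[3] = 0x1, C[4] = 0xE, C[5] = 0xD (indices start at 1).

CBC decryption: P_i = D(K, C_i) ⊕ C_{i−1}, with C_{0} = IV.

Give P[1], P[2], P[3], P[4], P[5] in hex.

P[1]: D(K, 0xA) = 0xD; 0xD ⊕ 0x4 = 0x9.
P[2]: D(K, 0x2) = 0x5; 0x5 ⊕ 0xA = 0xF.
P[3]: D(K, 0x1) = 0x4; 0x4 ⊕ 0x2 = 0x6.
P[4]: D(K, 0xE) = 0x9; 0x9 ⊕ 0x1 = 0x8.
P[5]: D(K, 0xD) = 0x8; 0x8 ⊕ 0xE = 0x6.

P[1] = 0x9, P[2] = 0xF, P[3] = 0x6, P[4] = 0x8, P[5] = 0x6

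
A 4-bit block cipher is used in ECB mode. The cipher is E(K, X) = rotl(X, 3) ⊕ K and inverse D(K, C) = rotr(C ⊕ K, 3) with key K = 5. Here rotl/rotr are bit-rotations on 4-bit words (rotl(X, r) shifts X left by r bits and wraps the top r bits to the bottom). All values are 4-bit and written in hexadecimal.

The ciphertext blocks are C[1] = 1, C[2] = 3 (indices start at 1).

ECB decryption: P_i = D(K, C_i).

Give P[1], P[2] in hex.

P[1]: D(K, 1) = 8.
P[2]: D(K, 3) = C.

P[1] = 8, P[2] = C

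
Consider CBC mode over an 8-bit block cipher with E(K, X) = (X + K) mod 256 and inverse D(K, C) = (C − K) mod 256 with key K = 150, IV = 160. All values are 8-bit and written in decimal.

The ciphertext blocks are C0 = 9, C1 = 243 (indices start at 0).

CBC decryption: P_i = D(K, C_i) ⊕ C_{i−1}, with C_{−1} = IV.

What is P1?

P1 = 84

P1: D(K, 243) = 93; 93 ⊕ 9 = 84.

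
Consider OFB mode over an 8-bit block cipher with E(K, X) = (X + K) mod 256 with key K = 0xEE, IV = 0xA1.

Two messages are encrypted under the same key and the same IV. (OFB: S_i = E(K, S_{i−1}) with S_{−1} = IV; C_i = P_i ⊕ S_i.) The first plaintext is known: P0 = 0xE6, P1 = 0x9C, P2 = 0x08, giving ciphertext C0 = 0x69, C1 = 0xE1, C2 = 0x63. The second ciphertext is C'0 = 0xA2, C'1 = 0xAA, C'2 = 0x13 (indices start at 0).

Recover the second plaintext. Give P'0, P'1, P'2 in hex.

In OFB with a reused IV, both messages share the same keystream S_i, so C_i ⊕ C'_i = P_i ⊕ P'_i and thus P'_i = P_i ⊕ C_i ⊕ C'_i.
P'0: 0xE6 ⊕ 0x69 ⊕ 0xA2 = 0x2D.
P'1: 0x9C ⊕ 0xE1 ⊕ 0xAA = 0xD7.
P'2: 0x08 ⊕ 0x63 ⊕ 0x13 = 0x78.

P'0 = 0x2D, P'1 = 0xD7, P'2 = 0x78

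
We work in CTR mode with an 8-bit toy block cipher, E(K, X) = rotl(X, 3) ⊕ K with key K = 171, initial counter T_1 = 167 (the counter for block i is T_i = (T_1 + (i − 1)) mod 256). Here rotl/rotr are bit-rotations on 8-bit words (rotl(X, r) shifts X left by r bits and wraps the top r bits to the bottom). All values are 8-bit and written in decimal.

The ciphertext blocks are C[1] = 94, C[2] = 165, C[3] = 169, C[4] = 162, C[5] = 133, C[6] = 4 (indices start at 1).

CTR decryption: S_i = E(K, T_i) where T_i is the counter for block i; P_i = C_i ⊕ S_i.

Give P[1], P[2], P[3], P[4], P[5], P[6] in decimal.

P[1] = 200, P[2] = 75, P[3] = 79, P[4] = 92, P[5] = 115, P[6] = 202

P[1]: T = 167, S = E(K, T) = 150; 94 ⊕ 150 = 200.
P[2]: T = 168, S = E(K, T) = 238; 165 ⊕ 238 = 75.
P[3]: T = 169, S = E(K, T) = 230; 169 ⊕ 230 = 79.
P[4]: T = 170, S = E(K, T) = 254; 162 ⊕ 254 = 92.
P[5]: T = 171, S = E(K, T) = 246; 133 ⊕ 246 = 115.
P[6]: T = 172, S = E(K, T) = 206; 4 ⊕ 206 = 202.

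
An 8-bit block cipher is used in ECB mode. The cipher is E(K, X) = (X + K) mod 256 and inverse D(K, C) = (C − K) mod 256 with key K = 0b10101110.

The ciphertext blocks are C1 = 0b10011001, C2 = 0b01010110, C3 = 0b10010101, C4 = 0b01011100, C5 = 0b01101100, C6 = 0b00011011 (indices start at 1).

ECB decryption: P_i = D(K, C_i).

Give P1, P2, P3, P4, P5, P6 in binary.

P1: D(K, 0b10011001) = 0b11101011.
P2: D(K, 0b01010110) = 0b10101000.
P3: D(K, 0b10010101) = 0b11100111.
P4: D(K, 0b01011100) = 0b10101110.
P5: D(K, 0b01101100) = 0b10111110.
P6: D(K, 0b00011011) = 0b01101101.

P1 = 0b11101011, P2 = 0b10101000, P3 = 0b11100111, P4 = 0b10101110, P5 = 0b10111110, P6 = 0b01101101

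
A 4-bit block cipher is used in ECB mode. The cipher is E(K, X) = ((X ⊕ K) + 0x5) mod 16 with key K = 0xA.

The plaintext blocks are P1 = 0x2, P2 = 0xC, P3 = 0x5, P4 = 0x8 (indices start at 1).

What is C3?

ECB encryption: C_i = E(K, P_i).
C3: E(K, 0x5) = 0x4.

C3 = 0x4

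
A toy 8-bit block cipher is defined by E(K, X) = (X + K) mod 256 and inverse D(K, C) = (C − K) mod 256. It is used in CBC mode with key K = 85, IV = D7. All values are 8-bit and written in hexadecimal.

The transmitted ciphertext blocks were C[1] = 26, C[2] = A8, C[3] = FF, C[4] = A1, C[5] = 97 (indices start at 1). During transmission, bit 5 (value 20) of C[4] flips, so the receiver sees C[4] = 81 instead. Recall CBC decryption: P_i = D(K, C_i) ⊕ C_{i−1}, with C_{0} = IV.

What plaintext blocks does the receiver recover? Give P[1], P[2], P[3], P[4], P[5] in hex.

P[1] = 76, P[2] = 05, P[3] = D2, P[4] = 03, P[5] = 93

Only C[4] changed, to 81. In CBC, a change in C_i garbles P_i and flips the same bit in P_{i+1}. Decrypting the received ciphertext:
P[1]: D(K, 26) = A1; A1 ⊕ D7 = 76.
P[2]: D(K, A8) = 23; 23 ⊕ 26 = 05.
P[3]: D(K, FF) = 7A; 7A ⊕ A8 = D2.
P[4]: D(K, 81) = FC; FC ⊕ FF = 03.
P[5]: D(K, 97) = 12; 12 ⊕ 81 = 93.
Blocks that differ from the original plaintext: P[4], P[5].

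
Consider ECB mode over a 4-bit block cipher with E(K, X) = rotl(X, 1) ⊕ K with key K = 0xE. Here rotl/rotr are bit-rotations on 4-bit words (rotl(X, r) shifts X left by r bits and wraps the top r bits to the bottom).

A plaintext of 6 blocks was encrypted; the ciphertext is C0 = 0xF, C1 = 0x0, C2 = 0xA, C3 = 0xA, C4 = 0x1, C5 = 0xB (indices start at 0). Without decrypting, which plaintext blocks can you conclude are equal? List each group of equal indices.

ECB encrypts each block independently with the same key, so equal ciphertext blocks imply equal plaintext blocks.
C2 = C3 = 0xA, so P2 = P3.

P2 = P3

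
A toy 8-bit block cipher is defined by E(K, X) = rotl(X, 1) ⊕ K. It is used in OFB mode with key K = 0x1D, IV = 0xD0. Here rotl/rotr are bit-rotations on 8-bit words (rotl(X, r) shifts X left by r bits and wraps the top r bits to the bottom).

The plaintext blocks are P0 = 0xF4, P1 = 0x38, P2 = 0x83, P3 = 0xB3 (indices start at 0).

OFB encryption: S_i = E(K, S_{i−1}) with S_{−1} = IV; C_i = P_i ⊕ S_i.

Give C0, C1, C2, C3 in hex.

C0: S = E(K, 0xD0) = 0xBC; 0xF4 ⊕ 0xBC = 0x48.
C1: S = E(K, 0xBC) = 0x64; 0x38 ⊕ 0x64 = 0x5C.
C2: S = E(K, 0x64) = 0xD5; 0x83 ⊕ 0xD5 = 0x56.
C3: S = E(K, 0xD5) = 0xB6; 0xB3 ⊕ 0xB6 = 0x05.

C0 = 0x48, C1 = 0x5C, C2 = 0x56, C3 = 0x05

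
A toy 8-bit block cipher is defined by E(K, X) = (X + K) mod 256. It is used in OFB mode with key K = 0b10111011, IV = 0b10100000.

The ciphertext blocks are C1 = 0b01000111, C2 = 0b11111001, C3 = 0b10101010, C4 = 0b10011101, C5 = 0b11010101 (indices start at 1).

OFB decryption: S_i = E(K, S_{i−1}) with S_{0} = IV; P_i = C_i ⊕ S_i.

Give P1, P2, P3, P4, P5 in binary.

P1: S = E(K, 0b10100000) = 0b01011011; 0b01000111 ⊕ 0b01011011 = 0b00011100.
P2: S = E(K, 0b01011011) = 0b00010110; 0b11111001 ⊕ 0b00010110 = 0b11101111.
P3: S = E(K, 0b00010110) = 0b11010001; 0b10101010 ⊕ 0b11010001 = 0b01111011.
P4: S = E(K, 0b11010001) = 0b10001100; 0b10011101 ⊕ 0b10001100 = 0b00010001.
P5: S = E(K, 0b10001100) = 0b01000111; 0b11010101 ⊕ 0b01000111 = 0b10010010.

P1 = 0b00011100, P2 = 0b11101111, P3 = 0b01111011, P4 = 0b00010001, P5 = 0b10010010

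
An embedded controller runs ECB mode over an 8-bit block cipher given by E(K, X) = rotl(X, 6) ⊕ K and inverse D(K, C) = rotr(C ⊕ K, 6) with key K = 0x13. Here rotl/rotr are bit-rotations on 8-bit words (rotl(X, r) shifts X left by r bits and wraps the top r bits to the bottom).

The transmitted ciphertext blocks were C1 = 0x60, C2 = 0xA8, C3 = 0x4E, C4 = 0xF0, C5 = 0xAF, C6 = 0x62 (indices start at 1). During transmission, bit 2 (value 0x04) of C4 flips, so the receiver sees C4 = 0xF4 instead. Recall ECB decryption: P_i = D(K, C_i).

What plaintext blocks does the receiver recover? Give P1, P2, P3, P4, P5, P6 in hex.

Only C4 changed, to 0xF4. In ECB, a change in C_i affects only P_i. Decrypting the received ciphertext:
P1: D(K, 0x60) = 0xCD.
P2: D(K, 0xA8) = 0xEE.
P3: D(K, 0x4E) = 0x75.
P4: D(K, 0xF4) = 0x9F.
P5: D(K, 0xAF) = 0xF2.
P6: D(K, 0x62) = 0xC5.
Blocks that differ from the original plaintext: P4.

P1 = 0xCD, P2 = 0xEE, P3 = 0x75, P4 = 0x9F, P5 = 0xF2, P6 = 0xC5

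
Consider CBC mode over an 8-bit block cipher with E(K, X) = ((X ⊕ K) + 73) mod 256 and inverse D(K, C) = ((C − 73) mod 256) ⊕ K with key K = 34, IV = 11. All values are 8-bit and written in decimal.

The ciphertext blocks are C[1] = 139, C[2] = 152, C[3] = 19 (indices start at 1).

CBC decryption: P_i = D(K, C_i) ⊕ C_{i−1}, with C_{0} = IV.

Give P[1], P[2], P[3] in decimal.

P[1]: D(K, 139) = 96; 96 ⊕ 11 = 107.
P[2]: D(K, 152) = 109; 109 ⊕ 139 = 230.
P[3]: D(K, 19) = 232; 232 ⊕ 152 = 112.

P[1] = 107, P[2] = 230, P[3] = 112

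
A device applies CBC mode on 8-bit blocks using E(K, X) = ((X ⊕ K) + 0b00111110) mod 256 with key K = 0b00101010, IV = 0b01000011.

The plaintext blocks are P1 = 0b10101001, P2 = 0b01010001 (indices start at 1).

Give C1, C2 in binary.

C1 = 0b11111110, C2 = 0b11000011

CBC encryption: C_i = E(K, P_i ⊕ C_{i−1}), with C_{0} = IV.
C1: P1 ⊕ 0b01000011 = 0b11101010; E(K, 0b11101010) = 0b11111110.
C2: P2 ⊕ 0b11111110 = 0b10101111; E(K, 0b10101111) = 0b11000011.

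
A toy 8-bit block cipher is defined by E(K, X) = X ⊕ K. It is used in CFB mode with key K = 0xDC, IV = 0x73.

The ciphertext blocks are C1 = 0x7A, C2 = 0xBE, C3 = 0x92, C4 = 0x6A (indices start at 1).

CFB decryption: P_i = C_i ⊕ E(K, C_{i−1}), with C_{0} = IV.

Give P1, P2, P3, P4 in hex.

P1: E(K, 0x73) = 0xAF; 0x7A ⊕ 0xAF = 0xD5.
P2: E(K, 0x7A) = 0xA6; 0xBE ⊕ 0xA6 = 0x18.
P3: E(K, 0xBE) = 0x62; 0x92 ⊕ 0x62 = 0xF0.
P4: E(K, 0x92) = 0x4E; 0x6A ⊕ 0x4E = 0x24.

P1 = 0xD5, P2 = 0x18, P3 = 0xF0, P4 = 0x24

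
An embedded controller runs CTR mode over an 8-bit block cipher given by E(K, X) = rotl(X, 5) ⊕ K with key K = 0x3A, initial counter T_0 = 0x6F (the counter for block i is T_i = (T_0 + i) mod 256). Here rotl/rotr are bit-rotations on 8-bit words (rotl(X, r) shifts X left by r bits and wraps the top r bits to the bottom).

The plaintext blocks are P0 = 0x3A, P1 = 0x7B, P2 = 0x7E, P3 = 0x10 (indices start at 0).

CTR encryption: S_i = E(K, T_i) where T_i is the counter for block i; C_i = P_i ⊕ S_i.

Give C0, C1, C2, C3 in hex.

C0 = 0xED, C1 = 0x4F, C2 = 0x6A, C3 = 0x64

C0: T = 0x6F, S = E(K, T) = 0xD7; 0x3A ⊕ 0xD7 = 0xED.
C1: T = 0x70, S = E(K, T) = 0x34; 0x7B ⊕ 0x34 = 0x4F.
C2: T = 0x71, S = E(K, T) = 0x14; 0x7E ⊕ 0x14 = 0x6A.
C3: T = 0x72, S = E(K, T) = 0x74; 0x10 ⊕ 0x74 = 0x64.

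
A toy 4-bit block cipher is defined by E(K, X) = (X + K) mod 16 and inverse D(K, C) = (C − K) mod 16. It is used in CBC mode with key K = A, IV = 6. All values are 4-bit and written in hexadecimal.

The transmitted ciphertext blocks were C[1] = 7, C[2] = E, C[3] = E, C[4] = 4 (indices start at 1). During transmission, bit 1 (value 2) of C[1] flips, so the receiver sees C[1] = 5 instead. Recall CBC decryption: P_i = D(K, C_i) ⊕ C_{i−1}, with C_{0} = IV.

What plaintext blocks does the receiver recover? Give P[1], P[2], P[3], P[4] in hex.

Only C[1] changed, to 5. In CBC, a change in C_i garbles P_i and flips the same bit in P_{i+1}. Decrypting the received ciphertext:
P[1]: D(K, 5) = B; B ⊕ 6 = D.
P[2]: D(K, E) = 4; 4 ⊕ 5 = 1.
P[3]: D(K, E) = 4; 4 ⊕ E = A.
P[4]: D(K, 4) = A; A ⊕ E = 4.
Blocks that differ from the original plaintext: P[1], P[2].

P[1] = D, P[2] = 1, P[3] = A, P[4] = 4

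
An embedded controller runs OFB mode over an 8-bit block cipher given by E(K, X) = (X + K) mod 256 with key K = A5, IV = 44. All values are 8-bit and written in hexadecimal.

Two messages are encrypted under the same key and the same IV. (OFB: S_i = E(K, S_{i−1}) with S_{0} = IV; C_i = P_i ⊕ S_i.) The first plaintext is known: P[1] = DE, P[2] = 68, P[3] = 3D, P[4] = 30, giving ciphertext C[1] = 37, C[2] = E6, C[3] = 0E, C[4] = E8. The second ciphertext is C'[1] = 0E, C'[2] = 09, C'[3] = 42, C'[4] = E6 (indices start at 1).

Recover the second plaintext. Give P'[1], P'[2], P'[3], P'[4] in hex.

In OFB with a reused IV, both messages share the same keystream S_i, so C_i ⊕ C'_i = P_i ⊕ P'_i and thus P'_i = P_i ⊕ C_i ⊕ C'_i.
P'[1]: DE ⊕ 37 ⊕ 0E = E7.
P'[2]: 68 ⊕ E6 ⊕ 09 = 87.
P'[3]: 3D ⊕ 0E ⊕ 42 = 71.
P'[4]: 30 ⊕ E8 ⊕ E6 = 3E.

P'[1] = E7, P'[2] = 87, P'[3] = 71, P'[4] = 3E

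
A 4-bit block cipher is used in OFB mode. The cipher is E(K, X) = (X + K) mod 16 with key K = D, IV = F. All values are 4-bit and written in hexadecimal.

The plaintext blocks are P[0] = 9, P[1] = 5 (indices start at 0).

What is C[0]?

C[0] = 5

OFB encryption: S_i = E(K, S_{i−1}) with S_{−1} = IV; C_i = P_i ⊕ S_i.
C[0]: S = E(K, F) = C; 9 ⊕ C = 5.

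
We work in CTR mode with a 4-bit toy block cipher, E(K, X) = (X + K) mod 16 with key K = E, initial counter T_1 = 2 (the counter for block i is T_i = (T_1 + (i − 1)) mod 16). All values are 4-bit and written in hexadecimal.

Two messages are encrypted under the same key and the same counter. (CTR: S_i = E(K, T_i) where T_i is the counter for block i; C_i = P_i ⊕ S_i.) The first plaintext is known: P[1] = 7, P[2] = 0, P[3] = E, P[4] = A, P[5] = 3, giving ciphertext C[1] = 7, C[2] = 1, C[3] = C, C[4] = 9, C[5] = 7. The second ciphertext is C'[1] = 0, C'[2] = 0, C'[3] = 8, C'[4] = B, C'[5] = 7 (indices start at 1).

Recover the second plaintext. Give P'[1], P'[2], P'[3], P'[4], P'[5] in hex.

In CTR with a reused counter, both messages share the same keystream S_i, so C_i ⊕ C'_i = P_i ⊕ P'_i and thus P'_i = P_i ⊕ C_i ⊕ C'_i.
P'[1]: 7 ⊕ 7 ⊕ 0 = 0.
P'[2]: 0 ⊕ 1 ⊕ 0 = 1.
P'[3]: E ⊕ C ⊕ 8 = A.
P'[4]: A ⊕ 9 ⊕ B = 8.
P'[5]: 3 ⊕ 7 ⊕ 7 = 3.

P'[1] = 0, P'[2] = 1, P'[3] = A, P'[4] = 8, P'[5] = 3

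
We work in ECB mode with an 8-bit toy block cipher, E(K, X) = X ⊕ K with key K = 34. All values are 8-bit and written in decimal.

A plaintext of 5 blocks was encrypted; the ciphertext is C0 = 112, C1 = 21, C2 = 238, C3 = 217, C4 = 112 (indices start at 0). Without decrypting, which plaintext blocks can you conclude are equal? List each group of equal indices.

P0 = P4

ECB encrypts each block independently with the same key, so equal ciphertext blocks imply equal plaintext blocks.
C0 = C4 = 112, so P0 = P4.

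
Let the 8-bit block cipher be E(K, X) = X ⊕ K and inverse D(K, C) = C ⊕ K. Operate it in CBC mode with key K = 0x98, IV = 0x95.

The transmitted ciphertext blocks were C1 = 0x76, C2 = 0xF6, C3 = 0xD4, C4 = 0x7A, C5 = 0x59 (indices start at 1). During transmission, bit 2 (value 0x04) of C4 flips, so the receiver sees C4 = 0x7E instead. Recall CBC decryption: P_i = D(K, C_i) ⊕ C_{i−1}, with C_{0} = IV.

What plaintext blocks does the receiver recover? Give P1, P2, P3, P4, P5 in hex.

Only C4 changed, to 0x7E. In CBC, a change in C_i garbles P_i and flips the same bit in P_{i+1}. Decrypting the received ciphertext:
P1: D(K, 0x76) = 0xEE; 0xEE ⊕ 0x95 = 0x7B.
P2: D(K, 0xF6) = 0x6E; 0x6E ⊕ 0x76 = 0x18.
P3: D(K, 0xD4) = 0x4C; 0x4C ⊕ 0xF6 = 0xBA.
P4: D(K, 0x7E) = 0xE6; 0xE6 ⊕ 0xD4 = 0x32.
P5: D(K, 0x59) = 0xC1; 0xC1 ⊕ 0x7E = 0xBF.
Blocks that differ from the original plaintext: P4, P5.

P1 = 0x7B, P2 = 0x18, P3 = 0xBA, P4 = 0x32, P5 = 0xBF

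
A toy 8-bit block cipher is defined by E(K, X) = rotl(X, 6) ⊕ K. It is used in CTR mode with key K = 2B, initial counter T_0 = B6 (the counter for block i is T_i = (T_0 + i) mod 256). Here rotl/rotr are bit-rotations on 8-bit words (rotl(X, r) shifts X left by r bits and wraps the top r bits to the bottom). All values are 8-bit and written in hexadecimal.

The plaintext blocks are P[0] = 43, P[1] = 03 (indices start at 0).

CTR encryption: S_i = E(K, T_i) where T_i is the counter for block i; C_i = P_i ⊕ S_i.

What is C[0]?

C[0] = C5

C[0]: T = B6, S = E(K, T) = 86; 43 ⊕ 86 = C5.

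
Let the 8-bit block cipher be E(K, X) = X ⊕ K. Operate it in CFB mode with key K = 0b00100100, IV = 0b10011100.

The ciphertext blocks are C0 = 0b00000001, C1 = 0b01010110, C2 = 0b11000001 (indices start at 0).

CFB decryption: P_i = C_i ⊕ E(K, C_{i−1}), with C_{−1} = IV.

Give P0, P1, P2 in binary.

P0: E(K, 0b10011100) = 0b10111000; 0b00000001 ⊕ 0b10111000 = 0b10111001.
P1: E(K, 0b00000001) = 0b00100101; 0b01010110 ⊕ 0b00100101 = 0b01110011.
P2: E(K, 0b01010110) = 0b01110010; 0b11000001 ⊕ 0b01110010 = 0b10110011.

P0 = 0b10111001, P1 = 0b01110011, P2 = 0b10110011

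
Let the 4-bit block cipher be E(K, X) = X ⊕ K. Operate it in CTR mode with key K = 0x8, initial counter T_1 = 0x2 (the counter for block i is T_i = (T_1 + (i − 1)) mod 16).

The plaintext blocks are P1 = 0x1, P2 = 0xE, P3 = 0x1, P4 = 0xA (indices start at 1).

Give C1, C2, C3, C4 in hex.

CTR encryption: S_i = E(K, T_i) where T_i is the counter for block i; C_i = P_i ⊕ S_i.
C1: T = 0x2, S = E(K, T) = 0xA; 0x1 ⊕ 0xA = 0xB.
C2: T = 0x3, S = E(K, T) = 0xB; 0xE ⊕ 0xB = 0x5.
C3: T = 0x4, S = E(K, T) = 0xC; 0x1 ⊕ 0xC = 0xD.
C4: T = 0x5, S = E(K, T) = 0xD; 0xA ⊕ 0xD = 0x7.

C1 = 0xB, C2 = 0x5, C3 = 0xD, C4 = 0x7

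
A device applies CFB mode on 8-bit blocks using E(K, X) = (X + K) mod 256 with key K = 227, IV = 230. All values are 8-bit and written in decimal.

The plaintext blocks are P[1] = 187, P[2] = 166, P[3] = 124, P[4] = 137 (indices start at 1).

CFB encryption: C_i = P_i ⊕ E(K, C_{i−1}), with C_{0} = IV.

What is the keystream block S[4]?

C[1]: E(K, 230) = 201; 187 ⊕ 201 = 114.
C[2]: E(K, 114) = 85; 166 ⊕ 85 = 243.
C[3]: E(K, 243) = 214; 124 ⊕ 214 = 170.
C[4]: E(K, 170) = 141; 137 ⊕ 141 = 4.
So S[4] = 141.

141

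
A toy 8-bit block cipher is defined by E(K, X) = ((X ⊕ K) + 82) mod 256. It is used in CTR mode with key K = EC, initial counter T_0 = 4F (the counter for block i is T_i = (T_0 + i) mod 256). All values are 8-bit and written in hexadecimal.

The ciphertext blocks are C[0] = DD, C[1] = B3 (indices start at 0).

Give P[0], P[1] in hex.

P[0] = F8, P[1] = 8D

CTR decryption: S_i = E(K, T_i) where T_i is the counter for block i; P_i = C_i ⊕ S_i.
P[0]: T = 4F, S = E(K, T) = 25; DD ⊕ 25 = F8.
P[1]: T = 50, S = E(K, T) = 3E; B3 ⊕ 3E = 8D.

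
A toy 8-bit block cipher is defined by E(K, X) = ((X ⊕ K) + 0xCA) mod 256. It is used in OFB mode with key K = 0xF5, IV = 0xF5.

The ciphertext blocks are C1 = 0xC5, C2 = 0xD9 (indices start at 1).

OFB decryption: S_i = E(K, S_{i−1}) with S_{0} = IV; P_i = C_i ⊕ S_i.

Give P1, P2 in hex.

P1: S = E(K, 0xF5) = 0xCA; 0xC5 ⊕ 0xCA = 0x0F.
P2: S = E(K, 0xCA) = 0x09; 0xD9 ⊕ 0x09 = 0xD0.

P1 = 0x0F, P2 = 0xD0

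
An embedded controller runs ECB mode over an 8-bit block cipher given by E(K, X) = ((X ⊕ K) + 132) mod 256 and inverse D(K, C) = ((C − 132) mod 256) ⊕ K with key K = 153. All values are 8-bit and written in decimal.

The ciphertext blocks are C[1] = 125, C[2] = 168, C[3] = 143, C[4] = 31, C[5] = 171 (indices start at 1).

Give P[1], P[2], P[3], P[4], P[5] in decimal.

P[1] = 96, P[2] = 189, P[3] = 146, P[4] = 2, P[5] = 190

ECB decryption: P_i = D(K, C_i).
P[1]: D(K, 125) = 96.
P[2]: D(K, 168) = 189.
P[3]: D(K, 143) = 146.
P[4]: D(K, 31) = 2.
P[5]: D(K, 171) = 190.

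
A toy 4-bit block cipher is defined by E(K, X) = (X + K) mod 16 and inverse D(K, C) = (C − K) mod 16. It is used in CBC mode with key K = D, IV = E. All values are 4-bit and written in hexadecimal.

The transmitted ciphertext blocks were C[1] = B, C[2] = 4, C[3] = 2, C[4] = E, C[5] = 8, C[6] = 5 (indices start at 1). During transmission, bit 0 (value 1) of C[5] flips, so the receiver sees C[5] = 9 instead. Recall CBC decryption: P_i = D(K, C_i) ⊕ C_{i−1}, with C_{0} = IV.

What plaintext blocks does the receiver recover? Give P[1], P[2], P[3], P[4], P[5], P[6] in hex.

Only C[5] changed, to 9. In CBC, a change in C_i garbles P_i and flips the same bit in P_{i+1}. Decrypting the received ciphertext:
P[1]: D(K, B) = E; E ⊕ E = 0.
P[2]: D(K, 4) = 7; 7 ⊕ B = C.
P[3]: D(K, 2) = 5; 5 ⊕ 4 = 1.
P[4]: D(K, E) = 1; 1 ⊕ 2 = 3.
P[5]: D(K, 9) = C; C ⊕ E = 2.
P[6]: D(K, 5) = 8; 8 ⊕ 9 = 1.
Blocks that differ from the original plaintext: P[5], P[6].

P[1] = 0, P[2] = C, P[3] = 1, P[4] = 3, P[5] = 2, P[6] = 1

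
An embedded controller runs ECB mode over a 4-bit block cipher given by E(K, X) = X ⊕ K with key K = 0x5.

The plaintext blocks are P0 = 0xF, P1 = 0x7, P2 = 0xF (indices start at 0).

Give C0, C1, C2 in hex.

ECB encryption: C_i = E(K, P_i).
C0: E(K, 0xF) = 0xA.
C1: E(K, 0x7) = 0x2.
C2: E(K, 0xF) = 0xA.

C0 = 0xA, C1 = 0x2, C2 = 0xA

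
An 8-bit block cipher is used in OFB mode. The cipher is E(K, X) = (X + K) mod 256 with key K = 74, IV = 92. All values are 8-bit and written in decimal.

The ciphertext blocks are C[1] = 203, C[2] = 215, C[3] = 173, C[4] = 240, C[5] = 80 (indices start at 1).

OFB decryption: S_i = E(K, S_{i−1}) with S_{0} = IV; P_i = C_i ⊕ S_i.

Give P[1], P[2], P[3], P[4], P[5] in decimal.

P[1] = 109, P[2] = 39, P[3] = 151, P[4] = 116, P[5] = 158

P[1]: S = E(K, 92) = 166; 203 ⊕ 166 = 109.
P[2]: S = E(K, 166) = 240; 215 ⊕ 240 = 39.
P[3]: S = E(K, 240) = 58; 173 ⊕ 58 = 151.
P[4]: S = E(K, 58) = 132; 240 ⊕ 132 = 116.
P[5]: S = E(K, 132) = 206; 80 ⊕ 206 = 158.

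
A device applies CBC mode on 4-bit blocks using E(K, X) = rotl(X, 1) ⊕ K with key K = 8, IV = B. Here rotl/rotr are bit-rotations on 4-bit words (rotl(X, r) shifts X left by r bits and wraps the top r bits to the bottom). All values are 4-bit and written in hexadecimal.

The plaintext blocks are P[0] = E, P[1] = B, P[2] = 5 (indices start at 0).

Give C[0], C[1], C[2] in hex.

C[0] = 2, C[1] = B, C[2] = 5

CBC encryption: C_i = E(K, P_i ⊕ C_{i−1}), with C_{−1} = IV.
C[0]: P[0] ⊕ B = 5; E(K, 5) = 2.
C[1]: P[1] ⊕ 2 = 9; E(K, 9) = B.
C[2]: P[2] ⊕ B = E; E(K, E) = 5.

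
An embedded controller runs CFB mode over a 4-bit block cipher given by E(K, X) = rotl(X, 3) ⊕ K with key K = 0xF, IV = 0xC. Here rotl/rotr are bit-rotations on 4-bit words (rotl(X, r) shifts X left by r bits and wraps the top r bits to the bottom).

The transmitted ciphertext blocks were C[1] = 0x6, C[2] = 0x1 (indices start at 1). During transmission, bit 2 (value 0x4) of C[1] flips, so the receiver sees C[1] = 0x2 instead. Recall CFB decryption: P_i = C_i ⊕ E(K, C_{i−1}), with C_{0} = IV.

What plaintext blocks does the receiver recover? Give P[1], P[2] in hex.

P[1] = 0xB, P[2] = 0xF

Only C[1] changed, to 0x2. In CFB, a change in C_i flips the same bit in P_i and garbles P_{i+1}. Decrypting the received ciphertext:
P[1]: E(K, 0xC) = 0x9; 0x2 ⊕ 0x9 = 0xB.
P[2]: E(K, 0x2) = 0xE; 0x1 ⊕ 0xE = 0xF.
Blocks that differ from the original plaintext: P[1], P[2].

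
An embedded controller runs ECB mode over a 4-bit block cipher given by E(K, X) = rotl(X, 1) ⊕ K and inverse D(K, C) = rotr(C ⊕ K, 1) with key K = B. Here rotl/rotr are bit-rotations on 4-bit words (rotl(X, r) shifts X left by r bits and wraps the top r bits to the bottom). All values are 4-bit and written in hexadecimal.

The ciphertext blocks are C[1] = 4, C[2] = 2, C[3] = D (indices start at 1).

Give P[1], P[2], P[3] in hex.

ECB decryption: P_i = D(K, C_i).
P[1]: D(K, 4) = F.
P[2]: D(K, 2) = C.
P[3]: D(K, D) = 3.

P[1] = F, P[2] = C, P[3] = 3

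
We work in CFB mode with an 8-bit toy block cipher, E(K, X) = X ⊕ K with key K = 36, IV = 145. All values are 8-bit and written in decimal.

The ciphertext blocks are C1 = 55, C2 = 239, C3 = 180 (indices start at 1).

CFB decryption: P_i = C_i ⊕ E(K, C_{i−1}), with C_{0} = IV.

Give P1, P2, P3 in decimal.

P1 = 130, P2 = 252, P3 = 127

P1: E(K, 145) = 181; 55 ⊕ 181 = 130.
P2: E(K, 55) = 19; 239 ⊕ 19 = 252.
P3: E(K, 239) = 203; 180 ⊕ 203 = 127.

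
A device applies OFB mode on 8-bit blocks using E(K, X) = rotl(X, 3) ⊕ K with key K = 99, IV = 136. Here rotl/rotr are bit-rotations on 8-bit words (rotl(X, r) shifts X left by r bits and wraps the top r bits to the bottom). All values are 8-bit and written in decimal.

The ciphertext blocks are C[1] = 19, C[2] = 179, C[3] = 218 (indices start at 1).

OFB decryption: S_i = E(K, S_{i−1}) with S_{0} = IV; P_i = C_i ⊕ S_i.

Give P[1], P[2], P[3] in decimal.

P[1]: S = E(K, 136) = 39; 19 ⊕ 39 = 52.
P[2]: S = E(K, 39) = 90; 179 ⊕ 90 = 233.
P[3]: S = E(K, 90) = 177; 218 ⊕ 177 = 107.

P[1] = 52, P[2] = 233, P[3] = 107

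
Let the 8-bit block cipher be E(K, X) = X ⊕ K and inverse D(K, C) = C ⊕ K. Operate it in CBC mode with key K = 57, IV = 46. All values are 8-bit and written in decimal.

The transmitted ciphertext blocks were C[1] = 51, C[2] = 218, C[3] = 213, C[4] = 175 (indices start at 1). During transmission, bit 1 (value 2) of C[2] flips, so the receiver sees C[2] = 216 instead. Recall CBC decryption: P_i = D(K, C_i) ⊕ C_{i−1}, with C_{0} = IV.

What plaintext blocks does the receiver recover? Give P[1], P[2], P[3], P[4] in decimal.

Only C[2] changed, to 216. In CBC, a change in C_i garbles P_i and flips the same bit in P_{i+1}. Decrypting the received ciphertext:
P[1]: D(K, 51) = 10; 10 ⊕ 46 = 36.
P[2]: D(K, 216) = 225; 225 ⊕ 51 = 210.
P[3]: D(K, 213) = 236; 236 ⊕ 216 = 52.
P[4]: D(K, 175) = 150; 150 ⊕ 213 = 67.
Blocks that differ from the original plaintext: P[2], P[3].

P[1] = 36, P[2] = 210, P[3] = 52, P[4] = 67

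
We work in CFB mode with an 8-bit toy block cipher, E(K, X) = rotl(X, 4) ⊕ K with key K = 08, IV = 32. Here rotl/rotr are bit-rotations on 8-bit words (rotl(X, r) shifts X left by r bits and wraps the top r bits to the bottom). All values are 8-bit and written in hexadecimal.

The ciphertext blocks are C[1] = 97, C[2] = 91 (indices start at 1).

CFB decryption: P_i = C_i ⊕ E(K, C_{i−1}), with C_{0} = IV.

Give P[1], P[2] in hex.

P[1] = BC, P[2] = E0

P[1]: E(K, 32) = 2B; 97 ⊕ 2B = BC.
P[2]: E(K, 97) = 71; 91 ⊕ 71 = E0.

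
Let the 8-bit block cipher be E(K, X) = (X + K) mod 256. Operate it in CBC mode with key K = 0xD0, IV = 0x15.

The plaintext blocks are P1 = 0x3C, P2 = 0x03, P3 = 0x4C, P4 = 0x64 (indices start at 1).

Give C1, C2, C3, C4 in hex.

CBC encryption: C_i = E(K, P_i ⊕ C_{i−1}), with C_{0} = IV.
C1: P1 ⊕ 0x15 = 0x29; E(K, 0x29) = 0xF9.
C2: P2 ⊕ 0xF9 = 0xFA; E(K, 0xFA) = 0xCA.
C3: P3 ⊕ 0xCA = 0x86; E(K, 0x86) = 0x56.
C4: P4 ⊕ 0x56 = 0x32; E(K, 0x32) = 0x02.

C1 = 0xF9, C2 = 0xCA, C3 = 0x56, C4 = 0x02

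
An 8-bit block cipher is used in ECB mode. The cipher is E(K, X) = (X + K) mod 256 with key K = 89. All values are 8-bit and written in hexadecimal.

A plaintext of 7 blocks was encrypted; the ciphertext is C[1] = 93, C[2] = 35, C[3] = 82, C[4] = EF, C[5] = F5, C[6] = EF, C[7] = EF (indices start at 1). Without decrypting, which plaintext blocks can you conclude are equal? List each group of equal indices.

P[4] = P[6] = P[7]

ECB encrypts each block independently with the same key, so equal ciphertext blocks imply equal plaintext blocks.
C[4] = C[6] = C[7] = EF, so P[4] = P[6] = P[7].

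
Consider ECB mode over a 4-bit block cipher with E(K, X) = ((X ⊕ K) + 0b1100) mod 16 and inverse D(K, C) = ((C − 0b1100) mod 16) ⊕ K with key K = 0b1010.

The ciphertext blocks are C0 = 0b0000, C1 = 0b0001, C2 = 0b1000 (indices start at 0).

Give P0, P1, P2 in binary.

ECB decryption: P_i = D(K, C_i).
P0: D(K, 0b0000) = 0b1110.
P1: D(K, 0b0001) = 0b1111.
P2: D(K, 0b1000) = 0b0110.

P0 = 0b1110, P1 = 0b1111, P2 = 0b0110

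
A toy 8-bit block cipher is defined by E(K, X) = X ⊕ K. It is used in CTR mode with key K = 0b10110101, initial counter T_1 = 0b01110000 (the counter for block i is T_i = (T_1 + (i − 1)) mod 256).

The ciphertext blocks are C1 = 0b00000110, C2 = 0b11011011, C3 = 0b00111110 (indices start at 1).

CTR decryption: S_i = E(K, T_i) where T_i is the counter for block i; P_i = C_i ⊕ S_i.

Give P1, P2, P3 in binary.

P1: T = 0b01110000, S = E(K, T) = 0b11000101; 0b00000110 ⊕ 0b11000101 = 0b11000011.
P2: T = 0b01110001, S = E(K, T) = 0b11000100; 0b11011011 ⊕ 0b11000100 = 0b00011111.
P3: T = 0b01110010, S = E(K, T) = 0b11000111; 0b00111110 ⊕ 0b11000111 = 0b11111001.

P1 = 0b11000011, P2 = 0b00011111, P3 = 0b11111001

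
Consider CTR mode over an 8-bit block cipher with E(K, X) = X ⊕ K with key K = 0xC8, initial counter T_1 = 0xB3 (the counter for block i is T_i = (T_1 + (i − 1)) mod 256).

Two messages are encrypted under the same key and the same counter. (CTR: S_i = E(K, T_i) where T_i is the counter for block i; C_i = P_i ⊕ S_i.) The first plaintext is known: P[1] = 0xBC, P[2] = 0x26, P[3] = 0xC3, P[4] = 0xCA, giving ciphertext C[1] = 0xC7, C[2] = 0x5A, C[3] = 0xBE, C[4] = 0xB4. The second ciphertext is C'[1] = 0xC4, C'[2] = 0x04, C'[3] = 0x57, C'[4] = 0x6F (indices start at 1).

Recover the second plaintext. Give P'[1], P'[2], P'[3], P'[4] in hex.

P'[1] = 0xBF, P'[2] = 0x78, P'[3] = 0x2A, P'[4] = 0x11

In CTR with a reused counter, both messages share the same keystream S_i, so C_i ⊕ C'_i = P_i ⊕ P'_i and thus P'_i = P_i ⊕ C_i ⊕ C'_i.
P'[1]: 0xBC ⊕ 0xC7 ⊕ 0xC4 = 0xBF.
P'[2]: 0x26 ⊕ 0x5A ⊕ 0x04 = 0x78.
P'[3]: 0xC3 ⊕ 0xBE ⊕ 0x57 = 0x2A.
P'[4]: 0xCA ⊕ 0xB4 ⊕ 0x6F = 0x11.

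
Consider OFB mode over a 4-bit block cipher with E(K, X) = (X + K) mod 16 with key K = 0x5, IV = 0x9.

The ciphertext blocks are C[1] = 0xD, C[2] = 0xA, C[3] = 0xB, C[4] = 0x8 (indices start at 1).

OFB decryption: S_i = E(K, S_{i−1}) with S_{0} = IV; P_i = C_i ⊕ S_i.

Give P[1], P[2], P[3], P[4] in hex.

P[1] = 0x3, P[2] = 0x9, P[3] = 0x3, P[4] = 0x5

P[1]: S = E(K, 0x9) = 0xE; 0xD ⊕ 0xE = 0x3.
P[2]: S = E(K, 0xE) = 0x3; 0xA ⊕ 0x3 = 0x9.
P[3]: S = E(K, 0x3) = 0x8; 0xB ⊕ 0x8 = 0x3.
P[4]: S = E(K, 0x8) = 0xD; 0x8 ⊕ 0xD = 0x5.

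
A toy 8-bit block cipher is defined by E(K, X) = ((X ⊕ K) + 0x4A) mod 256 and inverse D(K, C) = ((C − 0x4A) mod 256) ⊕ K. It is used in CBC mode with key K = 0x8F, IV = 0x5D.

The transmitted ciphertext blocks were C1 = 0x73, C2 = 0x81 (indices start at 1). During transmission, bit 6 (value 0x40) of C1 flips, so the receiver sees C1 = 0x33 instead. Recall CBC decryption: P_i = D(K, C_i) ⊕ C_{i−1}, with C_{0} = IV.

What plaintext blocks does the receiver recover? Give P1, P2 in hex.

Only C1 changed, to 0x33. In CBC, a change in C_i garbles P_i and flips the same bit in P_{i+1}. Decrypting the received ciphertext:
P1: D(K, 0x33) = 0x66; 0x66 ⊕ 0x5D = 0x3B.
P2: D(K, 0x81) = 0xB8; 0xB8 ⊕ 0x33 = 0x8B.
Blocks that differ from the original plaintext: P1, P2.

P1 = 0x3B, P2 = 0x8B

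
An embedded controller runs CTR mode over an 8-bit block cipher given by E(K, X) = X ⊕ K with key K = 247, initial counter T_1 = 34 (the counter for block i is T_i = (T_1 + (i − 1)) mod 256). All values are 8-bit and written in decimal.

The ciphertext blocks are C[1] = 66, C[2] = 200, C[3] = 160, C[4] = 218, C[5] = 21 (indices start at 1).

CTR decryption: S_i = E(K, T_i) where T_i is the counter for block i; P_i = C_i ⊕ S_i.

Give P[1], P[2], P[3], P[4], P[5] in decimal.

P[1] = 151, P[2] = 28, P[3] = 115, P[4] = 8, P[5] = 196

P[1]: T = 34, S = E(K, T) = 213; 66 ⊕ 213 = 151.
P[2]: T = 35, S = E(K, T) = 212; 200 ⊕ 212 = 28.
P[3]: T = 36, S = E(K, T) = 211; 160 ⊕ 211 = 115.
P[4]: T = 37, S = E(K, T) = 210; 218 ⊕ 210 = 8.
P[5]: T = 38, S = E(K, T) = 209; 21 ⊕ 209 = 196.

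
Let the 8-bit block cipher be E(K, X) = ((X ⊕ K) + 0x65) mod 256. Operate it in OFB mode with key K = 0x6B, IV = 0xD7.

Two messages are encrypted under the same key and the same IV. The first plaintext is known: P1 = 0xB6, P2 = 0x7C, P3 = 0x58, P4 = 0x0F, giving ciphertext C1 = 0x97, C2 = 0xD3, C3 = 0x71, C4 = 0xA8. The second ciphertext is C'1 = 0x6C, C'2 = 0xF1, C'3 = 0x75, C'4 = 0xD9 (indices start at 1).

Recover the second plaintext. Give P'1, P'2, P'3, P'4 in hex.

In OFB with a reused IV, both messages share the same keystream S_i, so C_i ⊕ C'_i = P_i ⊕ P'_i and thus P'_i = P_i ⊕ C_i ⊕ C'_i.
P'1: 0xB6 ⊕ 0x97 ⊕ 0x6C = 0x4D.
P'2: 0x7C ⊕ 0xD3 ⊕ 0xF1 = 0x5E.
P'3: 0x58 ⊕ 0x71 ⊕ 0x75 = 0x5C.
P'4: 0x0F ⊕ 0xA8 ⊕ 0xD9 = 0x7E.

P'1 = 0x4D, P'2 = 0x5E, P'3 = 0x5C, P'4 = 0x7E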